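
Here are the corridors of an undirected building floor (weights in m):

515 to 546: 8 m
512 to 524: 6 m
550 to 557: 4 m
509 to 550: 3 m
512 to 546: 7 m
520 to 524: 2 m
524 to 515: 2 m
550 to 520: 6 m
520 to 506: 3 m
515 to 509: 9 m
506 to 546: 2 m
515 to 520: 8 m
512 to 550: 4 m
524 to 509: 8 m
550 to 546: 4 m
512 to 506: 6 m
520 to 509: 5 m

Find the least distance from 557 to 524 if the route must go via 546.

15 m

Shortest 557→546: 557–550–546 = 8
Shortest 546→524: 546–506–520–524 = 7
Total via 546: 8 + 7 = 15 m.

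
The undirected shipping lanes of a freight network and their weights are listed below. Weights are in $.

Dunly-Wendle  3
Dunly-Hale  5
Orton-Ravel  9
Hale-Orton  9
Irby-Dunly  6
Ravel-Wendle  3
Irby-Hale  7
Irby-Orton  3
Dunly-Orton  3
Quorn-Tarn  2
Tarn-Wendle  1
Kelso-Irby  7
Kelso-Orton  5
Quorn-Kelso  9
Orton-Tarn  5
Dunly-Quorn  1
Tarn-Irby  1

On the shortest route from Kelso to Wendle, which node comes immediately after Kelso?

Irby

Compare a few routes:
Kelso - Orton - Irby - Tarn - Wendle: 5+3+1+1 = 10
Kelso - Orton - Dunly - Wendle: 5+3+3 = 11
Kelso - Irby - Tarn - Wendle: 7+1+1 = 9
The minimum is $9 via Kelso - Irby - Tarn - Wendle.
So from Kelso the first move is to Irby.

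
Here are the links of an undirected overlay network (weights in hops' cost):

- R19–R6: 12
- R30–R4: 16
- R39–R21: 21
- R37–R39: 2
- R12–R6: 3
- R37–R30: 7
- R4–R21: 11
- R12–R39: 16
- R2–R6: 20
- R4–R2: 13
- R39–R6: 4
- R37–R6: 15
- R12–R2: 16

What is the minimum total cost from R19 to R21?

Candidate routes:
R19 → R6 → R39 → R37 → R30 → R4 → R21: 12+4+2+7+16+11 = 52
R19 → R6 → R37 → R39 → R21: 12+15+2+21 = 50
R19 → R6 → R39 → R21: 12+4+21 = 37
The minimum is 37 hops' cost via R19 → R6 → R39 → R21.

37 hops' cost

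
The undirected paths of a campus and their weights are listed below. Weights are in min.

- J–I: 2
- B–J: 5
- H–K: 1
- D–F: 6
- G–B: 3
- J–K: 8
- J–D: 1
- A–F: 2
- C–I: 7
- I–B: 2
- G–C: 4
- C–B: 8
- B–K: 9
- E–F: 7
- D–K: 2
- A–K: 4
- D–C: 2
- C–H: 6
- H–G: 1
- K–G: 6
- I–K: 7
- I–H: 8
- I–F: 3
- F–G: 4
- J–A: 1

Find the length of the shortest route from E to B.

Shortest distances from E:
E: 0
F: 7  (via E)
A: 9  (via F)
I: 10  (via F)
J: 10  (via A)
D: 11  (via J)
G: 11  (via F)
B: 12  (via I)
Shortest route: E–F–I–B = 12 min.

12 min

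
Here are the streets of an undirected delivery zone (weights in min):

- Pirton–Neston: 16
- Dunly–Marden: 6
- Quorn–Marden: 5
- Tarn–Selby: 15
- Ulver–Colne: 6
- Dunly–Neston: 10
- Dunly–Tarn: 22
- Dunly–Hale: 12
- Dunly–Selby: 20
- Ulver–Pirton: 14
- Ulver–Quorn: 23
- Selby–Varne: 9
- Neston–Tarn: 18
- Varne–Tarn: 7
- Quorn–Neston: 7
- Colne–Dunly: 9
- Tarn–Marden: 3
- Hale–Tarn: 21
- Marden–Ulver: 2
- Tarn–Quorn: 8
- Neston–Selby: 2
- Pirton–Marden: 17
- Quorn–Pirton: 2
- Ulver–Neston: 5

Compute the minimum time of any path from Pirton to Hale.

Shortest distances from Pirton:
Pirton: 0
Quorn: 2  (via Pirton)
Marden: 7  (via Quorn)
Ulver: 9  (via Marden)
Neston: 9  (via Quorn)
Tarn: 10  (via Quorn)
Selby: 11  (via Neston)
Dunly: 13  (via Marden)
Colne: 15  (via Ulver)
Varne: 17  (via Tarn)
Hale: 25  (via Dunly)
Shortest route: Pirton–Quorn–Marden–Dunly–Hale = 25 min.

25 min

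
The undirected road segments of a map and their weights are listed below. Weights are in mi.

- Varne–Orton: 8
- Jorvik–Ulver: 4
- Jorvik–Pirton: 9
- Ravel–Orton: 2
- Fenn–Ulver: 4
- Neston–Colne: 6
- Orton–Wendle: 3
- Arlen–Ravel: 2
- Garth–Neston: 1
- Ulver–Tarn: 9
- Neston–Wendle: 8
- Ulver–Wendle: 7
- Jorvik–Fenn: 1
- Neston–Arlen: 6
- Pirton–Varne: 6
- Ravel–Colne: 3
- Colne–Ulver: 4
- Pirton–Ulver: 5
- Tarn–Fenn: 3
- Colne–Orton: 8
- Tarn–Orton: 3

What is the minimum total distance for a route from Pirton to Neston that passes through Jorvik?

Best Pirton to Jorvik: Pirton → Jorvik costing 9
Best Jorvik to Neston: Jorvik → Ulver → Colne → Neston costing 14
Total via Jorvik: 9 + 14 = 23 mi.

23 mi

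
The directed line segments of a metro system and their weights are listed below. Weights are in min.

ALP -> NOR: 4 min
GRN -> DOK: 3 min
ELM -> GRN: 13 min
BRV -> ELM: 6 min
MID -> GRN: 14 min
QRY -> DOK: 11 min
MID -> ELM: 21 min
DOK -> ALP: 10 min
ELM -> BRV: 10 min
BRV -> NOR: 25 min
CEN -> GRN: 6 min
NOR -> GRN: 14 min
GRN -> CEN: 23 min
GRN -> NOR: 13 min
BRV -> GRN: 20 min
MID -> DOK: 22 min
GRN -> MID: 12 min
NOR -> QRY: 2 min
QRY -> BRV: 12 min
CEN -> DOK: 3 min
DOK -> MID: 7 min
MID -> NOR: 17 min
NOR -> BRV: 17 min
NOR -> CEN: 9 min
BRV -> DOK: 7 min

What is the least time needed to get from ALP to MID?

23 min

Candidate routes:
ALP - NOR - QRY - DOK - MID: 4+2+11+7 = 24
ALP - NOR - CEN - DOK - MID: 4+9+3+7 = 23
Cheapest is ALP - NOR - CEN - DOK - MID at 23 min.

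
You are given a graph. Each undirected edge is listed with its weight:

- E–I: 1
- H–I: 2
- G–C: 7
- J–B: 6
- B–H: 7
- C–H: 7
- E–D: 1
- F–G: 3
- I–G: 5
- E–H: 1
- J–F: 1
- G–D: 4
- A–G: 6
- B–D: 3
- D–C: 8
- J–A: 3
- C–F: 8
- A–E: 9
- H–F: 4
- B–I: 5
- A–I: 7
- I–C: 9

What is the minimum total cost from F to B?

7

Candidate routes:
F–H–B: 4+7 = 11
F–J–B: 1+6 = 7
F–G–D–B: 3+4+3 = 10
F–H–E–D–B: 4+1+1+3 = 9
The minimum is 7 via F–J–B.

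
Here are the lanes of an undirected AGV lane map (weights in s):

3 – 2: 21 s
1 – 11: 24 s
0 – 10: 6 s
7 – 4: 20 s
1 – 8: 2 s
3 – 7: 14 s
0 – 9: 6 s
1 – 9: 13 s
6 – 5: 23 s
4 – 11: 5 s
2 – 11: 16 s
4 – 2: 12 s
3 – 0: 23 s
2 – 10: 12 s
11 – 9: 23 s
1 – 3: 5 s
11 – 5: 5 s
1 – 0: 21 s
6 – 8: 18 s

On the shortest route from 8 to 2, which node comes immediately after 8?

Compare a few routes:
8 → 1 → 3 → 2: 2+5+21 = 28
8 → 1 → 9 → 0 → 10 → 2: 2+13+6+6+12 = 39
Cheapest is 8 → 1 → 3 → 2 at 28 s.
So from 8 the first move is to 1.

1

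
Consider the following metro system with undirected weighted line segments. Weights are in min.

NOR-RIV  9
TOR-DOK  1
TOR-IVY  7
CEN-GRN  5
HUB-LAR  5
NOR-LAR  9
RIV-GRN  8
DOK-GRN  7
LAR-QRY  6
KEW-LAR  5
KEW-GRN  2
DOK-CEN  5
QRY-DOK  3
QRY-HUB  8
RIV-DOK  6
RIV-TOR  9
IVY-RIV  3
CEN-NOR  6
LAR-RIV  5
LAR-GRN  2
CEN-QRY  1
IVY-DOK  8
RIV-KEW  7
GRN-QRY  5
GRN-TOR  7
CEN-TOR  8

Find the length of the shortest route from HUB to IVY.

13 min

Shortest distances from HUB:
HUB: 0
LAR: 5  (via HUB)
GRN: 7  (via LAR)
QRY: 8  (via HUB)
CEN: 9  (via QRY)
KEW: 9  (via GRN)
RIV: 10  (via LAR)
DOK: 11  (via QRY)
TOR: 12  (via DOK)
IVY: 13  (via RIV)
Shortest route: HUB → LAR → RIV → IVY = 13 min.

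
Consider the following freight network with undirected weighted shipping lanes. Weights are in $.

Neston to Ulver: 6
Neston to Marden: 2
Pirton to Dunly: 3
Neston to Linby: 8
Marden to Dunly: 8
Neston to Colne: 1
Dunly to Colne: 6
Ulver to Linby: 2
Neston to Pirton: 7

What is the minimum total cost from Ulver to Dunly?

$13

Shortest distances from Ulver:
Ulver: 0
Linby: 2  (via Ulver)
Neston: 6  (via Ulver)
Colne: 7  (via Neston)
Marden: 8  (via Neston)
Dunly: 13  (via Colne)
Shortest route: Ulver → Neston → Colne → Dunly = $13.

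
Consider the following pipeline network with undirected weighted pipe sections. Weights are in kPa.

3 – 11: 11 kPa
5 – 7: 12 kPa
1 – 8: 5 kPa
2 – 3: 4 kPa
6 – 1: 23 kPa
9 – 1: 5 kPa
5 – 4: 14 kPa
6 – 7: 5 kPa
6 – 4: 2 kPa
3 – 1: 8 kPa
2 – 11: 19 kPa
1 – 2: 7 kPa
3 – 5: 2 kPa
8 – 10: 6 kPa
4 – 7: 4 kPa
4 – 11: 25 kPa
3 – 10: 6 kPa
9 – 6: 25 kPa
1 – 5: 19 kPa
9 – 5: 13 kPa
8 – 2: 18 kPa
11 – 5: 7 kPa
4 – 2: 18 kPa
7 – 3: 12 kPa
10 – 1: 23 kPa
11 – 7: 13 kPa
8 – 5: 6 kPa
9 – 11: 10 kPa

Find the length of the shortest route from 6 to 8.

Shortest distances from 6:
6: 0
4: 2  (via 6)
7: 5  (via 6)
5: 16  (via 4)
3: 17  (via 7)
11: 18  (via 7)
2: 20  (via 4)
8: 22  (via 5)
Shortest route: 6 → 4 → 5 → 8 = 22 kPa.

22 kPa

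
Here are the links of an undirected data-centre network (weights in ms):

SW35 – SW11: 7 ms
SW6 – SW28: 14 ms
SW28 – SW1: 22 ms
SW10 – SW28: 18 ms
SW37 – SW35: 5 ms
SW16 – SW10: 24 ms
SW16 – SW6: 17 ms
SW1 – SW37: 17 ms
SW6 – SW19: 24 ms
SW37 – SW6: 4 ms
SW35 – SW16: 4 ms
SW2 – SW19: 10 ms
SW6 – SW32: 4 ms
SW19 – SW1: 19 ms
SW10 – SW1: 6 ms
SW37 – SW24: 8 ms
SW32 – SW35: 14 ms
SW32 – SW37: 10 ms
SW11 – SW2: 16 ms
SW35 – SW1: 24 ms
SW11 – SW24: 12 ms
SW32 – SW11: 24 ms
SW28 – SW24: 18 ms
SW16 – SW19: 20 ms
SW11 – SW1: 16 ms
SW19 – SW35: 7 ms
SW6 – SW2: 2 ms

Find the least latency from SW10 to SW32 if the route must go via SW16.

41 ms

Best SW10 to SW16: SW10 → SW16 costing 24
Shortest SW16→SW32: SW16 → SW35 → SW37 → SW6 → SW32 = 17
Total via SW16: 24 + 17 = 41 ms.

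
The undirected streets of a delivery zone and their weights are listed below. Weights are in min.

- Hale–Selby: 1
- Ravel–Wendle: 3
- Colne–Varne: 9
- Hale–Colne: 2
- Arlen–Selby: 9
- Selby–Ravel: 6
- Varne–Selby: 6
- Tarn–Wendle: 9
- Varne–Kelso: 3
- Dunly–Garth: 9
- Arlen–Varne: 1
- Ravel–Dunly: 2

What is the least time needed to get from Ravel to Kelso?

Shortest distances from Ravel:
Ravel: 0
Dunly: 2  (via Ravel)
Wendle: 3  (via Ravel)
Selby: 6  (via Ravel)
Hale: 7  (via Selby)
Colne: 9  (via Hale)
Garth: 11  (via Dunly)
Tarn: 12  (via Wendle)
Varne: 12  (via Selby)
Arlen: 13  (via Varne)
Kelso: 15  (via Varne)
Shortest route: Ravel → Selby → Varne → Kelso = 15 min.

15 min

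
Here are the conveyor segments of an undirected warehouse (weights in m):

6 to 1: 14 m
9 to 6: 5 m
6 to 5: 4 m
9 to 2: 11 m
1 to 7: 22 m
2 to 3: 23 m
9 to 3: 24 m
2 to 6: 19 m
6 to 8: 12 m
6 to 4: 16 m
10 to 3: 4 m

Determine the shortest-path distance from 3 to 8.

Shortest distances from 3:
3: 0
10: 4  (via 3)
2: 23  (via 3)
9: 24  (via 3)
6: 29  (via 9)
5: 33  (via 6)
8: 41  (via 6)
Shortest route: 3 → 9 → 6 → 8 = 41 m.

41 m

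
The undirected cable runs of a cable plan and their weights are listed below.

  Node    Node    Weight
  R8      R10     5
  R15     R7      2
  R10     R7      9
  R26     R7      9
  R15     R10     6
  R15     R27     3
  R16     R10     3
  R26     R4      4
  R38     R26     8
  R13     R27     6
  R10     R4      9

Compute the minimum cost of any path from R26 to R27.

Shortest distances from R26:
R26: 0
R4: 4  (via R26)
R38: 8  (via R26)
R7: 9  (via R26)
R15: 11  (via R7)
R10: 13  (via R4)
R27: 14  (via R15)
Shortest route: R26–R7–R15–R27 = 14.

14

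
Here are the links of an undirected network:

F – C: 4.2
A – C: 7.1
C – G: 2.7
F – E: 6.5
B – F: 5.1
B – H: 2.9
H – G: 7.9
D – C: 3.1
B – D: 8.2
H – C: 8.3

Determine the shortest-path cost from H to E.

Shortest distances from H:
H: 0
B: 2.9  (via H)
G: 7.9  (via H)
F: 8  (via B)
C: 8.3  (via H)
D: 11.1  (via B)
E: 14.5  (via F)
Shortest route: H → B → F → E = 14.5.

14.5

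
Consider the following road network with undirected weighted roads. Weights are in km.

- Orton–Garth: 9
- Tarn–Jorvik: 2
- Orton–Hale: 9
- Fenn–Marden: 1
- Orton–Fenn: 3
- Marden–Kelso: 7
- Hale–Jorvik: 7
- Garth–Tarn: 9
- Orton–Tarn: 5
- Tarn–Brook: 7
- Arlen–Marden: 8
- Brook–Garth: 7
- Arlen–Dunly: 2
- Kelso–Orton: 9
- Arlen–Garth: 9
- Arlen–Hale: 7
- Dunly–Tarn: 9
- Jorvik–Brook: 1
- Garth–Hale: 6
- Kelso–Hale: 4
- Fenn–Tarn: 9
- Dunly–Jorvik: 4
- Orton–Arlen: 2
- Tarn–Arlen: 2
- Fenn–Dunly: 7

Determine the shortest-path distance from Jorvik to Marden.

Candidate routes:
Jorvik–Tarn–Arlen–Orton–Fenn–Marden: 2+2+2+3+1 = 10
Jorvik–Tarn–Orton–Fenn–Marden: 2+5+3+1 = 11
The minimum is 10 km via Jorvik–Tarn–Arlen–Orton–Fenn–Marden.

10 km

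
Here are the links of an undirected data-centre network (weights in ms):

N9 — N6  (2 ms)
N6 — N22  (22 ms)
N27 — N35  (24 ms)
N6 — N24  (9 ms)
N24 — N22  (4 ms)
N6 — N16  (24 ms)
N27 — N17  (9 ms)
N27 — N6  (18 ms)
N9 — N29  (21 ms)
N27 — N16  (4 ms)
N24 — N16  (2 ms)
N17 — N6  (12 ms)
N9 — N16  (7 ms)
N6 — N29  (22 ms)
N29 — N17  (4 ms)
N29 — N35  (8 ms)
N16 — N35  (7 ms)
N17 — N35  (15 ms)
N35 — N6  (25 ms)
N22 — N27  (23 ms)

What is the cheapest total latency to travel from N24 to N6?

Candidate routes:
N24 - N6: 9 = 9
N24 - N16 - N9 - N6: 2+7+2 = 11
The minimum is 9 ms via N24 - N6.

9 ms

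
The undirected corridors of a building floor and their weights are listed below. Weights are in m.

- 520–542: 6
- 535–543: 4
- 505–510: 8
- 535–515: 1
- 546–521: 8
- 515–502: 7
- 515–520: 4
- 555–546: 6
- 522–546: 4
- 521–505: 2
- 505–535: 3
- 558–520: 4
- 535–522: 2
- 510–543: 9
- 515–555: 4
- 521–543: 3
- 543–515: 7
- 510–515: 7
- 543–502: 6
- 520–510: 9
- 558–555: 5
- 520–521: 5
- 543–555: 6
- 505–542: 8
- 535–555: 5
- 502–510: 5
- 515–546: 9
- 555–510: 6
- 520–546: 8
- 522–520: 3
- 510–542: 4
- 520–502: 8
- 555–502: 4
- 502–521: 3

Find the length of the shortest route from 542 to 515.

10 m

Settle nodes by increasing distance from 542:
542: 0
510: 4  (via 542)
520: 6  (via 542)
505: 8  (via 542)
502: 9  (via 510)
522: 9  (via 520)
521: 10  (via 505)
555: 10  (via 510)
558: 10  (via 520)
515: 10  (via 520)
Shortest route: 542–520–515 = 10 m.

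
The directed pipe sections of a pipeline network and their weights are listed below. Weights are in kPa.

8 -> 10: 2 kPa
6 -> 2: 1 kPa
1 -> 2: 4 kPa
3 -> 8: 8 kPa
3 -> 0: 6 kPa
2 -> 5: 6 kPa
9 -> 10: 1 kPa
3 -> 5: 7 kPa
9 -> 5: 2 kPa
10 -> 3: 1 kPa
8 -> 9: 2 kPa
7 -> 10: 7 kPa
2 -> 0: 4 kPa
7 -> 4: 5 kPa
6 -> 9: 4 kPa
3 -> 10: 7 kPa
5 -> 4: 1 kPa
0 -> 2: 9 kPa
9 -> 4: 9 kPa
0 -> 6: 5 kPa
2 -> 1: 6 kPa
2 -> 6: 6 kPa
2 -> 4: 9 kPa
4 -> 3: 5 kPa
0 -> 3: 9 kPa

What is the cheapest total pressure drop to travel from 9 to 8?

10 kPa

Compare a few routes:
9 → 5 → 4 → 3 → 8: 2+1+5+8 = 16
9 → 10 → 3 → 8: 1+1+8 = 10
The minimum is 10 kPa via 9 → 10 → 3 → 8.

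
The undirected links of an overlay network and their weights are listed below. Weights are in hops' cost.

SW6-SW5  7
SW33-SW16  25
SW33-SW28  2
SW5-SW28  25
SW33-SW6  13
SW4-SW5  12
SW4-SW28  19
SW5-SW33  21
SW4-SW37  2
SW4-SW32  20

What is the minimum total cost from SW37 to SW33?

23 hops' cost

Shortest distances from SW37:
SW37: 0
SW4: 2  (via SW37)
SW5: 14  (via SW4)
SW6: 21  (via SW5)
SW28: 21  (via SW4)
SW32: 22  (via SW4)
SW33: 23  (via SW28)
Shortest route: SW37–SW4–SW28–SW33 = 23 hops' cost.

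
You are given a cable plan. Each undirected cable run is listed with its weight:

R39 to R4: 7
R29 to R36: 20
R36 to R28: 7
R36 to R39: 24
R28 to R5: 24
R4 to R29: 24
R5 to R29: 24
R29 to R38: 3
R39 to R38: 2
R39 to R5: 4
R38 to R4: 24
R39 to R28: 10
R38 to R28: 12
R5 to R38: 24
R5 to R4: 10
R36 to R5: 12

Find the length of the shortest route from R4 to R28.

17

Settle nodes by increasing distance from R4:
R4: 0
R39: 7  (via R4)
R38: 9  (via R39)
R5: 10  (via R4)
R29: 12  (via R38)
R28: 17  (via R39)
Shortest route: R4–R39–R28 = 17.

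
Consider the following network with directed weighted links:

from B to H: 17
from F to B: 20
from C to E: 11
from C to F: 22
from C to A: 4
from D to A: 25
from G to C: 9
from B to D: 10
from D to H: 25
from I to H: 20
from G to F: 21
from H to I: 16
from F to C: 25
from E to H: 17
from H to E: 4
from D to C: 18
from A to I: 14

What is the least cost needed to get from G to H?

Running Dijkstra from G:
G: 0
C: 9  (via G)
A: 13  (via C)
E: 20  (via C)
F: 21  (via G)
I: 27  (via A)
H: 37  (via E)
Shortest route: G → C → E → H = 37.

37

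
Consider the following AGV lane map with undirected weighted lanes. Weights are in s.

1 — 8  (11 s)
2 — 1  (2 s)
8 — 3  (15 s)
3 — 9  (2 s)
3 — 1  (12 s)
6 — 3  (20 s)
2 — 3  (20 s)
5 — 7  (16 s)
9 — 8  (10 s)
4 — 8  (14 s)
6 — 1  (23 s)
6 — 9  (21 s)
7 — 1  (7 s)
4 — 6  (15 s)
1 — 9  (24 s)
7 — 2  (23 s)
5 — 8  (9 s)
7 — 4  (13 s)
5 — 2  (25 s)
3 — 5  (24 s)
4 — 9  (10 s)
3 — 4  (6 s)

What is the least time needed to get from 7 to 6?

28 s

Running Dijkstra from 7:
7: 0
1: 7  (via 7)
2: 9  (via 1)
4: 13  (via 7)
5: 16  (via 7)
8: 18  (via 1)
3: 19  (via 1)
9: 21  (via 3)
6: 28  (via 4)
Shortest route: 7 → 4 → 6 = 28 s.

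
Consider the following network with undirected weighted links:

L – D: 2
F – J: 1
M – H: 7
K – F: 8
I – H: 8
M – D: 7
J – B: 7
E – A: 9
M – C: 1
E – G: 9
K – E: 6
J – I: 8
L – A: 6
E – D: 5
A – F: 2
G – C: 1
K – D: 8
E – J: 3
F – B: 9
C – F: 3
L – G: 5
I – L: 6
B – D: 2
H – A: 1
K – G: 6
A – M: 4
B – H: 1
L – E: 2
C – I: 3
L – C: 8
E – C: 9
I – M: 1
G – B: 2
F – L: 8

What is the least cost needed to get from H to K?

9

Enumerating some paths:
H–B–G–K: 1+2+6 = 9
H–B–D–K: 1+2+8 = 11
H–A–F–K: 1+2+8 = 11
Cheapest is H–B–G–K at 9.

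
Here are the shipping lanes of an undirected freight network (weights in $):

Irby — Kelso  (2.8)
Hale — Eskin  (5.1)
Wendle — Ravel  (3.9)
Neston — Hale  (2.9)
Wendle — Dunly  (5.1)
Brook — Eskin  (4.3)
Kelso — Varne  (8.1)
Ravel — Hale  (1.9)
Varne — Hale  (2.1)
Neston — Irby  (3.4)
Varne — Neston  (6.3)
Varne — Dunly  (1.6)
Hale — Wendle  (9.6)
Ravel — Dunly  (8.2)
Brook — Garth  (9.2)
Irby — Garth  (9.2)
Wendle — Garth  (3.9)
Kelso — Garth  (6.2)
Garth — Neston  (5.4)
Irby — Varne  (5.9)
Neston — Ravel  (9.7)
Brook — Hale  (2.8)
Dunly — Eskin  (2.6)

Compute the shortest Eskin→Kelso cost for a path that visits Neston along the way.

$14.2

Shortest Eskin→Neston: Eskin–Hale–Neston = 8
Shortest Neston→Kelso: Neston–Irby–Kelso = 6.2
Total via Neston: 8 + 6.2 = $14.2.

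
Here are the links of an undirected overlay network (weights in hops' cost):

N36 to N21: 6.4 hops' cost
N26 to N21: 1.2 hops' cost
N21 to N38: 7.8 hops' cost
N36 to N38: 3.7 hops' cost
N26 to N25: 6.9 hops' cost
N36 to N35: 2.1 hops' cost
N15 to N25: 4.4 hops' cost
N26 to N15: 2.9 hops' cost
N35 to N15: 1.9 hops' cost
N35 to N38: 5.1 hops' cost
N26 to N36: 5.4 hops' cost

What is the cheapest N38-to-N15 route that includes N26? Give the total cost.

11.9 hops' cost

Shortest N38→N26: N38 → N21 → N26 = 9
Shortest N26→N15: N26 → N15 = 2.9
Total via N26: 9 + 2.9 = 11.9 hops' cost.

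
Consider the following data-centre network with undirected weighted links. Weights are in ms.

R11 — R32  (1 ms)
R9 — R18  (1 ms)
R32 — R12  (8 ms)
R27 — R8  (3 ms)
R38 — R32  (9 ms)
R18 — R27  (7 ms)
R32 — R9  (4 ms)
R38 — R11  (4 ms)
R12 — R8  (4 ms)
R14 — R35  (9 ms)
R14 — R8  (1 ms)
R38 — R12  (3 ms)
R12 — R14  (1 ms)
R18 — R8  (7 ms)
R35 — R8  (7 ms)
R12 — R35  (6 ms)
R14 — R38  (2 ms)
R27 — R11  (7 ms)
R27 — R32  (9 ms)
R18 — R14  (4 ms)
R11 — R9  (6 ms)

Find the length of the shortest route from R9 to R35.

12 ms

Compare a few routes:
R9 → R18 → R14 → R12 → R35: 1+4+1+6 = 12
R9 → R18 → R14 → R8 → R35: 1+4+1+7 = 13
Cheapest is R9 → R18 → R14 → R12 → R35 at 12 ms.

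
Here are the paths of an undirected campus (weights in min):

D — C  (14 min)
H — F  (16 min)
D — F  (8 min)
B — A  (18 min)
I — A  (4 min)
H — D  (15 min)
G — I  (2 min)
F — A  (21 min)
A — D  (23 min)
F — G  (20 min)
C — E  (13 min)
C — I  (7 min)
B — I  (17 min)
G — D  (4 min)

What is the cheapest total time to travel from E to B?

Running Dijkstra from E:
E: 0
C: 13  (via E)
I: 20  (via C)
G: 22  (via I)
A: 24  (via I)
D: 26  (via G)
F: 34  (via D)
B: 37  (via I)
Shortest route: E–C–I–B = 37 min.

37 min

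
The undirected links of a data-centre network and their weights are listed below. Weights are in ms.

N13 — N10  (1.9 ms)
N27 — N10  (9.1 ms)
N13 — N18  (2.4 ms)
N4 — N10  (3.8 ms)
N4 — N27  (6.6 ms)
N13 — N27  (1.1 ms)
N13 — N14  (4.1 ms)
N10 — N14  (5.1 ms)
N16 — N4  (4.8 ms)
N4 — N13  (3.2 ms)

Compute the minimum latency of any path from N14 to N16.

Compare a few routes:
N14–N10–N4–N16: 5.1+3.8+4.8 = 13.7
N14–N10–N13–N4–N16: 5.1+1.9+3.2+4.8 = 15
N14–N13–N10–N4–N16: 4.1+1.9+3.8+4.8 = 14.6
N14–N13–N4–N16: 4.1+3.2+4.8 = 12.1
Cheapest is N14–N13–N4–N16 at 12.1 ms.

12.1 ms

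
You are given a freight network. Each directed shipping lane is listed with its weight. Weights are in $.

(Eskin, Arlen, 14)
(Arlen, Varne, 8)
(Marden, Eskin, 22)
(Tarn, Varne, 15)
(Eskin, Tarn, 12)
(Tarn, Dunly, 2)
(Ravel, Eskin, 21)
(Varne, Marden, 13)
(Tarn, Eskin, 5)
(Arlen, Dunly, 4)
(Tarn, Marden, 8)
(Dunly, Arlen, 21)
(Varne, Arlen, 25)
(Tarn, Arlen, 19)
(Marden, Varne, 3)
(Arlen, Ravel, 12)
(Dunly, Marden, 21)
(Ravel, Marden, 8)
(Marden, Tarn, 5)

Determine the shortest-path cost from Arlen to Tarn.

Settle nodes by increasing distance from Arlen:
Arlen: 0
Dunly: 4  (via Arlen)
Varne: 8  (via Arlen)
Ravel: 12  (via Arlen)
Marden: 20  (via Ravel)
Tarn: 25  (via Marden)
Shortest route: Arlen → Ravel → Marden → Tarn = $25.

$25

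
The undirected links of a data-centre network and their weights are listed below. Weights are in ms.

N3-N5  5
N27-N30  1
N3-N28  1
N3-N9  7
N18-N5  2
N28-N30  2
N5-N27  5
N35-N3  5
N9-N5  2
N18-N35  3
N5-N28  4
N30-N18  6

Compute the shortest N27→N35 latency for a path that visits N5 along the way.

Shortest N27→N5: N27 → N5 = 5
Shortest N5→N35: N5 → N18 → N35 = 5
Total via N5: 5 + 5 = 10 ms.

10 ms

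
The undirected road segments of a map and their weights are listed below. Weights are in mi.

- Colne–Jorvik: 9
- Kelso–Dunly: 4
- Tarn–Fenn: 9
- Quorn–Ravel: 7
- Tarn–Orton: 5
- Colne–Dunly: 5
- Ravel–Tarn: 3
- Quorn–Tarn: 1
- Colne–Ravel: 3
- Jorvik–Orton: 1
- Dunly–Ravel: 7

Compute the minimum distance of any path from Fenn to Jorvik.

Running Dijkstra from Fenn:
Fenn: 0
Tarn: 9  (via Fenn)
Quorn: 10  (via Tarn)
Ravel: 12  (via Tarn)
Orton: 14  (via Tarn)
Jorvik: 15  (via Orton)
Shortest route: Fenn → Tarn → Orton → Jorvik = 15 mi.

15 mi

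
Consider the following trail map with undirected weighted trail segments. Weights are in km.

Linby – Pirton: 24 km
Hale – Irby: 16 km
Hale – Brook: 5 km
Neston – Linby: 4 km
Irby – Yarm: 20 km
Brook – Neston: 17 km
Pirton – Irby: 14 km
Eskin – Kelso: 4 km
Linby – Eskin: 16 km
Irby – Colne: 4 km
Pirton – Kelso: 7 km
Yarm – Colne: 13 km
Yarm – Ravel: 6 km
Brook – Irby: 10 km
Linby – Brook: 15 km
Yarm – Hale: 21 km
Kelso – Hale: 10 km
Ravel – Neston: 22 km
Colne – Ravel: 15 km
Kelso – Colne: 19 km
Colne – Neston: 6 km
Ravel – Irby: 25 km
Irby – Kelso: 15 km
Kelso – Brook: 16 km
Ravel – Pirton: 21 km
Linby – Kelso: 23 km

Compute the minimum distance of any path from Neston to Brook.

17 km

Shortest distances from Neston:
Neston: 0
Linby: 4  (via Neston)
Colne: 6  (via Neston)
Irby: 10  (via Colne)
Brook: 17  (via Neston)
Shortest route: Neston → Brook = 17 km.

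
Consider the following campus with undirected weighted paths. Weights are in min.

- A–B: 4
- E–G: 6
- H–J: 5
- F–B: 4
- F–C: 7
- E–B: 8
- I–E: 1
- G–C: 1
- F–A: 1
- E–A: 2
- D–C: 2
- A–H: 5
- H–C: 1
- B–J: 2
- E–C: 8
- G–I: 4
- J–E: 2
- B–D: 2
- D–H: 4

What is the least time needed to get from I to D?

7 min

Shortest distances from I:
I: 0
E: 1  (via I)
A: 3  (via E)
J: 3  (via E)
F: 4  (via A)
G: 4  (via I)
B: 5  (via J)
C: 5  (via G)
H: 6  (via C)
D: 7  (via B)
Shortest route: I–E–J–B–D = 7 min.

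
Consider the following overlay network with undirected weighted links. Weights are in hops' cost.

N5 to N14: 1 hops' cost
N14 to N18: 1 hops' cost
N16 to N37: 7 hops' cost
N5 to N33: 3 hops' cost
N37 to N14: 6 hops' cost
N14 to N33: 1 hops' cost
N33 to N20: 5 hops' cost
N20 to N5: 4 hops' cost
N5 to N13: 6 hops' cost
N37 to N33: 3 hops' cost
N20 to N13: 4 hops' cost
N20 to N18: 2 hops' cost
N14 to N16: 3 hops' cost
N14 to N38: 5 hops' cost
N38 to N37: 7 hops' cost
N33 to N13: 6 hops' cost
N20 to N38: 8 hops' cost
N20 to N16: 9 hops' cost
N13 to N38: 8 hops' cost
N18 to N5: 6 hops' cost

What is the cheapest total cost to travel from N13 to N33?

6 hops' cost

Compare a few routes:
N13 - N33: 6 = 6
N13 - N5 - N14 - N33: 6+1+1 = 8
Cheapest is N13 - N33 at 6 hops' cost.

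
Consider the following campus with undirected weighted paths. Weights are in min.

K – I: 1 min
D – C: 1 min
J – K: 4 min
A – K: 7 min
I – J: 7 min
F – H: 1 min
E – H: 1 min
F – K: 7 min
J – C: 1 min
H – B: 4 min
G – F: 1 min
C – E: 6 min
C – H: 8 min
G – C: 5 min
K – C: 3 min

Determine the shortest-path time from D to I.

Candidate routes:
D–C–J–I: 1+1+7 = 9
D–C–K–I: 1+3+1 = 5
D–C–J–K–I: 1+1+4+1 = 7
Cheapest is D–C–K–I at 5 min.

5 min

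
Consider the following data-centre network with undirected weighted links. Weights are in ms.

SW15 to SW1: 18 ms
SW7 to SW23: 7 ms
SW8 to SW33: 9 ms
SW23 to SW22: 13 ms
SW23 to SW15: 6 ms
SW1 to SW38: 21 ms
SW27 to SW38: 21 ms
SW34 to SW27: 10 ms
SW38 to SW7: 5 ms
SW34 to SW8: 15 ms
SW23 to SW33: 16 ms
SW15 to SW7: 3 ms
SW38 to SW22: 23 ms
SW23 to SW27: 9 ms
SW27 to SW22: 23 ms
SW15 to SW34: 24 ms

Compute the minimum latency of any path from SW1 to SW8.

Enumerating some paths:
SW1 - SW15 - SW23 - SW33 - SW8: 18+6+16+9 = 49
SW1 - SW15 - SW7 - SW23 - SW33 - SW8: 18+3+7+16+9 = 53
Cheapest is SW1 - SW15 - SW23 - SW33 - SW8 at 49 ms.

49 ms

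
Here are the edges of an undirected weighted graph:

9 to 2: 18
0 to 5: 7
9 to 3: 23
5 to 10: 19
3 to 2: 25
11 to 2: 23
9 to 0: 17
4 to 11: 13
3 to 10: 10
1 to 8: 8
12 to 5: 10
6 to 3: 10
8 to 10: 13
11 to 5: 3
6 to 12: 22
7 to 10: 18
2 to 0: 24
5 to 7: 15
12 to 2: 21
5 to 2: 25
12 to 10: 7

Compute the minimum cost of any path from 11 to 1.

41

Settle nodes by increasing distance from 11:
11: 0
5: 3  (via 11)
0: 10  (via 5)
4: 13  (via 11)
12: 13  (via 5)
7: 18  (via 5)
10: 20  (via 12)
2: 23  (via 11)
9: 27  (via 0)
3: 30  (via 10)
8: 33  (via 10)
6: 35  (via 12)
1: 41  (via 8)
Shortest route: 11–5–12–10–8–1 = 41.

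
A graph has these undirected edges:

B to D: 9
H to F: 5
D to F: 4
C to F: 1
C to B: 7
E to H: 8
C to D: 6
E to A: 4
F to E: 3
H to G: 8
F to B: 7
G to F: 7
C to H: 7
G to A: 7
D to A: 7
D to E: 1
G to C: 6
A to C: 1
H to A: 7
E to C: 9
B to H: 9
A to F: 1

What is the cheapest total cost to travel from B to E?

Running Dijkstra from B:
B: 0
C: 7  (via B)
F: 7  (via B)
A: 8  (via C)
D: 9  (via B)
H: 9  (via B)
E: 10  (via F)
Shortest route: B–F–E = 10.

10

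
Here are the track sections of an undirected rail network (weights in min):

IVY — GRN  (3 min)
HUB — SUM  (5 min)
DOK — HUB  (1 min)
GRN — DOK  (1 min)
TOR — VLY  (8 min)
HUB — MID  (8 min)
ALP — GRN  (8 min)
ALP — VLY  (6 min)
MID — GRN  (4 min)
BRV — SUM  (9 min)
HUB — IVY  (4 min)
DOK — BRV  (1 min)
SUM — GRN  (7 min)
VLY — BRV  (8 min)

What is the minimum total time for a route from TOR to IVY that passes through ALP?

Shortest TOR→ALP: TOR → VLY → ALP = 14
Best ALP to IVY: ALP → GRN → IVY costing 11
Total via ALP: 14 + 11 = 25 min.

25 min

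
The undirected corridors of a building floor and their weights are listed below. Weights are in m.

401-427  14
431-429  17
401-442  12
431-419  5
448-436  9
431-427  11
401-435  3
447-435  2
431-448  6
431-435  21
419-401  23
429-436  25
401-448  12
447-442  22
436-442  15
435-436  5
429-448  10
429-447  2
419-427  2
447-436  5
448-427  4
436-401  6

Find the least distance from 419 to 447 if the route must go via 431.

23 m

Best 419 to 431: 419–431 costing 5
Best 431 to 447: 431–448–429–447 costing 18
Total via 431: 5 + 18 = 23 m.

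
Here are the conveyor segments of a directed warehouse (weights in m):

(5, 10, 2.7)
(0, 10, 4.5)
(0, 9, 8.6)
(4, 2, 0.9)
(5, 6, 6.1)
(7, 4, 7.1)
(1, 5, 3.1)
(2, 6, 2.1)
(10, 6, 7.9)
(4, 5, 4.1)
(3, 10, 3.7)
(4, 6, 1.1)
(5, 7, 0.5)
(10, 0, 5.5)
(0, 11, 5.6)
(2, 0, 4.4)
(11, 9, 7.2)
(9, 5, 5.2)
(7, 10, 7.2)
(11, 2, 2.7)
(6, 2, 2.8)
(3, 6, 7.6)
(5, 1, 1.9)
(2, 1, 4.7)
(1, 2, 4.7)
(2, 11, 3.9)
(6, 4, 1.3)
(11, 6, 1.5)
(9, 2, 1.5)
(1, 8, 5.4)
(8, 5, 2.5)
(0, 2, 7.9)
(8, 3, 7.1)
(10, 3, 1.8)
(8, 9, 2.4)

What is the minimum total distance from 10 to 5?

13.3 m

Settle nodes by increasing distance from 10:
10: 0
3: 1.8  (via 10)
0: 5.5  (via 10)
6: 7.9  (via 10)
4: 9.2  (via 6)
2: 10.1  (via 4)
11: 11.1  (via 0)
5: 13.3  (via 4)
Shortest route: 10–6–4–5 = 13.3 m.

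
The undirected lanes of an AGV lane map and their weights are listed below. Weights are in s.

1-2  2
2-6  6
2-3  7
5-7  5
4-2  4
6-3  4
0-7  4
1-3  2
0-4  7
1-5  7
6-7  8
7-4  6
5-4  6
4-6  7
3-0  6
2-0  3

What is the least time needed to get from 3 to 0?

6 s

Settle nodes by increasing distance from 3:
3: 0
1: 2  (via 3)
2: 4  (via 1)
6: 4  (via 3)
0: 6  (via 3)
Shortest route: 3 → 0 = 6 s.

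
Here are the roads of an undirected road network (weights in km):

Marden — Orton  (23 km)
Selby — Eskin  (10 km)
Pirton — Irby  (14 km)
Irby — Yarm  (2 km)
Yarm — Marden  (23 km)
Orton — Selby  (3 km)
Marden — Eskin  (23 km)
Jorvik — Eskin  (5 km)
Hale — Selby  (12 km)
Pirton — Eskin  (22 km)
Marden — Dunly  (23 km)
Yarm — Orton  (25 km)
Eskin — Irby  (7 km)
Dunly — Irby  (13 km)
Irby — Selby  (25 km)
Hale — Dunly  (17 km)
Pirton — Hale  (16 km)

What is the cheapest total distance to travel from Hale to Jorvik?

Settle nodes by increasing distance from Hale:
Hale: 0
Selby: 12  (via Hale)
Orton: 15  (via Selby)
Pirton: 16  (via Hale)
Dunly: 17  (via Hale)
Eskin: 22  (via Selby)
Jorvik: 27  (via Eskin)
Shortest route: Hale–Selby–Eskin–Jorvik = 27 km.

27 km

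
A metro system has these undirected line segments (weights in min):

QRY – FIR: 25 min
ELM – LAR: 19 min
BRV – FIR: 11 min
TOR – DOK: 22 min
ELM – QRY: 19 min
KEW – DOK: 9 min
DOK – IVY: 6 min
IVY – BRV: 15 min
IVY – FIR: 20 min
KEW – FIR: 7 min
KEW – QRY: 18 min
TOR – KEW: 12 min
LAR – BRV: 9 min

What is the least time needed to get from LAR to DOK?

30 min

Shortest distances from LAR:
LAR: 0
BRV: 9  (via LAR)
ELM: 19  (via LAR)
FIR: 20  (via BRV)
IVY: 24  (via BRV)
KEW: 27  (via FIR)
DOK: 30  (via IVY)
Shortest route: LAR → BRV → IVY → DOK = 30 min.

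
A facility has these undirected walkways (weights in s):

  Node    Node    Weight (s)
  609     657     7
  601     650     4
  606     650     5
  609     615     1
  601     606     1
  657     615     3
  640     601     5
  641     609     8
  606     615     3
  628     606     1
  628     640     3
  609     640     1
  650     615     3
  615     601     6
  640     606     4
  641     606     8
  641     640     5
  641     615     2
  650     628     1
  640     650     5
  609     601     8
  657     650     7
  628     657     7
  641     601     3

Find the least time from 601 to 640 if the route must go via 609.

Best 601 to 609: 601 → 606 → 615 → 609 costing 5
Best 609 to 640: 609 → 640 costing 1
Total via 609: 5 + 1 = 6 s.

6 s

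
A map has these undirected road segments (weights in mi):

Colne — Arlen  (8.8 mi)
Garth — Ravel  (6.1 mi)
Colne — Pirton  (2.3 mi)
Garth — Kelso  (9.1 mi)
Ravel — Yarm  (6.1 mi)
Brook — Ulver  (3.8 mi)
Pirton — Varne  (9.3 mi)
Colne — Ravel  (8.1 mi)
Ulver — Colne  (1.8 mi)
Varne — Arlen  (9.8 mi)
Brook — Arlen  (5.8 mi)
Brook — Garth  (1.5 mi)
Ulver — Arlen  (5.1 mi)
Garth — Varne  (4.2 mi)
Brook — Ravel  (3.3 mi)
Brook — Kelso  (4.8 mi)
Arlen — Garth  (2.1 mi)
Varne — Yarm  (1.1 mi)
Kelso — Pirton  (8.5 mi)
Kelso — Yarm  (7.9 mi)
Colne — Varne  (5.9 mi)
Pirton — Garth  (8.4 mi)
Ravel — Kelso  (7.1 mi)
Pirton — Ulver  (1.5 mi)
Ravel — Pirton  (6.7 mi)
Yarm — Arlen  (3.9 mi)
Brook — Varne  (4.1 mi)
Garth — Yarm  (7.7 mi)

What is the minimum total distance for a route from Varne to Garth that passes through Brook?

5.6 mi

Shortest Varne→Brook: Varne → Brook = 4.1
Best Brook to Garth: Brook → Garth costing 1.5
Total via Brook: 4.1 + 1.5 = 5.6 mi.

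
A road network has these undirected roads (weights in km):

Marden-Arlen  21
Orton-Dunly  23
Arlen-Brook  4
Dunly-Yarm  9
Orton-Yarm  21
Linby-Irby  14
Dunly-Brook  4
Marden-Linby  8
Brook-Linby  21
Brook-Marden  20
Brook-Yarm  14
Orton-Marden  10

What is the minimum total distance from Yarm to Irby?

Compare a few routes:
Yarm–Orton–Marden–Linby–Irby: 21+10+8+14 = 53
Yarm–Dunly–Brook–Linby–Irby: 9+4+21+14 = 48
Yarm–Brook–Linby–Irby: 14+21+14 = 49
Yarm–Dunly–Brook–Marden–Linby–Irby: 9+4+20+8+14 = 55
Cheapest is Yarm–Dunly–Brook–Linby–Irby at 48 km.

48 km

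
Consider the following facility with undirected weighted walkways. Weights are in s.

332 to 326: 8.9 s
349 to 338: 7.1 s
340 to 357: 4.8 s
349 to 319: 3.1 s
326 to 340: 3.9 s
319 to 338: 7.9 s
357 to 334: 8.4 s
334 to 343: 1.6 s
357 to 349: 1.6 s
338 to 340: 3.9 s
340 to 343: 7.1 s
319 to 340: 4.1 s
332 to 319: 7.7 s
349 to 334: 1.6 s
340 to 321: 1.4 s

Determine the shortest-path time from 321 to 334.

Compare a few routes:
321–340–343–334: 1.4+7.1+1.6 = 10.1
321–340–319–349–334: 1.4+4.1+3.1+1.6 = 10.2
321–340–357–349–334: 1.4+4.8+1.6+1.6 = 9.4
Cheapest is 321–340–357–349–334 at 9.4 s.

9.4 s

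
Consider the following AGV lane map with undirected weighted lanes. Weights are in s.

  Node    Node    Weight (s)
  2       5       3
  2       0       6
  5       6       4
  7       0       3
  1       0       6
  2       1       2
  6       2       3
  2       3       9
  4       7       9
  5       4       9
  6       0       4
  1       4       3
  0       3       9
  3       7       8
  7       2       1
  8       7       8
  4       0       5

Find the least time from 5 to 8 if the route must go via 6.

16 s

Shortest 5→6: 5 → 6 = 4
Shortest 6→8: 6 → 2 → 7 → 8 = 12
Total via 6: 4 + 12 = 16 s.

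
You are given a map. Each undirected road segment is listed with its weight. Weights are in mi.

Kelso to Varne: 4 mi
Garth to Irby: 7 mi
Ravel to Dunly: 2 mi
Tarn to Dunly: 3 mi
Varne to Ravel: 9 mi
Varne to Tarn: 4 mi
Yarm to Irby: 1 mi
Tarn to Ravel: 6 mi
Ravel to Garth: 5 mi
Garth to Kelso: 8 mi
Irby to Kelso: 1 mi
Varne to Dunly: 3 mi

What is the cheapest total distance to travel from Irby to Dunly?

8 mi

Compare a few routes:
Irby → Kelso → Garth → Ravel → Dunly: 1+8+5+2 = 16
Irby → Kelso → Varne → Tarn → Dunly: 1+4+4+3 = 12
Irby → Kelso → Varne → Dunly: 1+4+3 = 8
Irby → Garth → Ravel → Dunly: 7+5+2 = 14
The minimum is 8 mi via Irby → Kelso → Varne → Dunly.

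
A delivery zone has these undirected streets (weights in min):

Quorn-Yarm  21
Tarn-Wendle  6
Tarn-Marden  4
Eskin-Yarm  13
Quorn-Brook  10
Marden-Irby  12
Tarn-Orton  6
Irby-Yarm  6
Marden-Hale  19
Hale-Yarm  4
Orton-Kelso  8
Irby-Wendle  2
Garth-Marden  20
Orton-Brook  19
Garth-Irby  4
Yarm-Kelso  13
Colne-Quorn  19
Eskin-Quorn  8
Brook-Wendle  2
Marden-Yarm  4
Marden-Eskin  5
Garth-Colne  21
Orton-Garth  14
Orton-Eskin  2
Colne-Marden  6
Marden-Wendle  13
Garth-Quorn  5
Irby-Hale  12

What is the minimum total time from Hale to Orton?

15 min

Compare a few routes:
Hale - Yarm - Marden - Eskin - Orton: 4+4+5+2 = 15
Hale - Yarm - Marden - Tarn - Orton: 4+4+4+6 = 18
The minimum is 15 min via Hale - Yarm - Marden - Eskin - Orton.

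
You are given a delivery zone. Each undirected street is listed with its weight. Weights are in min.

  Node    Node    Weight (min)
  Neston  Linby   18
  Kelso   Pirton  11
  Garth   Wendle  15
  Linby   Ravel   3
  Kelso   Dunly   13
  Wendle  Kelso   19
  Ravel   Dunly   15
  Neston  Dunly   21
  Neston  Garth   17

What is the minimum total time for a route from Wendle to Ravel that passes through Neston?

Shortest Wendle→Neston: Wendle–Garth–Neston = 32
Shortest Neston→Ravel: Neston–Linby–Ravel = 21
Total via Neston: 32 + 21 = 53 min.

53 min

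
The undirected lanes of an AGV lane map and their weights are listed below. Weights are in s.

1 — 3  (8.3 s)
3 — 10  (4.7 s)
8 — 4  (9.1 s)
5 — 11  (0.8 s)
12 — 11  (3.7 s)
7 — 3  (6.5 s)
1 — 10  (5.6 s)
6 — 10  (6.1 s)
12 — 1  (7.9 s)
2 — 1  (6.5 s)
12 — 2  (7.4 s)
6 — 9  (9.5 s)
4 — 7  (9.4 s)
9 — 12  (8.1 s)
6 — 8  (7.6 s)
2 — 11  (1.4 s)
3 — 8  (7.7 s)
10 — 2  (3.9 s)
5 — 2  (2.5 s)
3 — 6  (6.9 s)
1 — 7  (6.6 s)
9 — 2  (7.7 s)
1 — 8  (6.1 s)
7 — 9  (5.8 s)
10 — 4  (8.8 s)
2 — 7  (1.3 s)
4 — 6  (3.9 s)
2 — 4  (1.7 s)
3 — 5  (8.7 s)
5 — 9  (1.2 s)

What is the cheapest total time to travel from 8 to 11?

Enumerating some paths:
8–1–2–11: 6.1+6.5+1.4 = 14
8–4–2–11: 9.1+1.7+1.4 = 12.2
8–4–2–5–11: 9.1+1.7+2.5+0.8 = 14.1
Cheapest is 8–4–2–11 at 12.2 s.

12.2 s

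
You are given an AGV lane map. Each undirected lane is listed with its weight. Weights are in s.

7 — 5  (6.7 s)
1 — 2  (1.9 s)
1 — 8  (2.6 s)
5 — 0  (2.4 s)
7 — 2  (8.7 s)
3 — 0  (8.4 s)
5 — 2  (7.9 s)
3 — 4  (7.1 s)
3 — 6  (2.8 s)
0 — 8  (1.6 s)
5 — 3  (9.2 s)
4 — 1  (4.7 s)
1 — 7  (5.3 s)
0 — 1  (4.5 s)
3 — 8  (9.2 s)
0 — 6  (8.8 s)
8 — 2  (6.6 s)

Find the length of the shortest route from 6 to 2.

Shortest distances from 6:
6: 0
3: 2.8  (via 6)
0: 8.8  (via 6)
4: 9.9  (via 3)
8: 10.4  (via 0)
5: 11.2  (via 0)
1: 13  (via 8)
2: 14.9  (via 1)
Shortest route: 6 → 0 → 8 → 1 → 2 = 14.9 s.

14.9 s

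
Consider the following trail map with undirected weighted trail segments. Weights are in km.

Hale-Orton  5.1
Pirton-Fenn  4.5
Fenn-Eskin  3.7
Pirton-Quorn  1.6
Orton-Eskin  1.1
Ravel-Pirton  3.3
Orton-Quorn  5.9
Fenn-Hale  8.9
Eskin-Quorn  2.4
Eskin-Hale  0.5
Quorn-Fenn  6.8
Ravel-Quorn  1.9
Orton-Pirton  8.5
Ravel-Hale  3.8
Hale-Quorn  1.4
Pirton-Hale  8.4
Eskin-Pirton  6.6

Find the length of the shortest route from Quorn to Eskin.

Running Dijkstra from Quorn:
Quorn: 0
Hale: 1.4  (via Quorn)
Pirton: 1.6  (via Quorn)
Eskin: 1.9  (via Hale)
Shortest route: Quorn–Hale–Eskin = 1.9 km.

1.9 km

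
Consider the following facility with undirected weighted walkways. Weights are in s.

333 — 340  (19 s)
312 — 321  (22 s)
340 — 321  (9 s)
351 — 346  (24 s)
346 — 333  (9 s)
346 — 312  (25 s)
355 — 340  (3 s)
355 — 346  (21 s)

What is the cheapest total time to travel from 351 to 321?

57 s

Candidate routes:
351 - 346 - 333 - 340 - 321: 24+9+19+9 = 61
351 - 346 - 355 - 340 - 321: 24+21+3+9 = 57
Cheapest is 351 - 346 - 355 - 340 - 321 at 57 s.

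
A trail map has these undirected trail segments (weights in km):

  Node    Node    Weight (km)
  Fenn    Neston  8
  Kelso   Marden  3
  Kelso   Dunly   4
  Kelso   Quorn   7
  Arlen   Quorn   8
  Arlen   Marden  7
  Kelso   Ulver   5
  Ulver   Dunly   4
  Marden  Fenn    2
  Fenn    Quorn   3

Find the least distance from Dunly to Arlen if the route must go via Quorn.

19 km

Best Dunly to Quorn: Dunly–Kelso–Quorn costing 11
Shortest Quorn→Arlen: Quorn–Arlen = 8
Total via Quorn: 11 + 8 = 19 km.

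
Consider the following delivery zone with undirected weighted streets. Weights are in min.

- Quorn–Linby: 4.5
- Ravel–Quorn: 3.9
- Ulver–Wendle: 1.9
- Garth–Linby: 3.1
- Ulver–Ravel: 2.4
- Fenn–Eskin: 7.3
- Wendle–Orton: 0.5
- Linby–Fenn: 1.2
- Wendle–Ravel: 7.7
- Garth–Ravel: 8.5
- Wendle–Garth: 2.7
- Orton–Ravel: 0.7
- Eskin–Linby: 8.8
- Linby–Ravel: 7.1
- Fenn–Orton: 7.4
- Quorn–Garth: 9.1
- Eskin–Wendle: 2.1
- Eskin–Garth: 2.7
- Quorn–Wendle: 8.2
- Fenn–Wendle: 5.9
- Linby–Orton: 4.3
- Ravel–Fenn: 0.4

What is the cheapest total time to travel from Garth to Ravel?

Running Dijkstra from Garth:
Garth: 0
Eskin: 2.7  (via Garth)
Wendle: 2.7  (via Garth)
Linby: 3.1  (via Garth)
Orton: 3.2  (via Wendle)
Ravel: 3.9  (via Orton)
Shortest route: Garth → Wendle → Orton → Ravel = 3.9 min.

3.9 min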